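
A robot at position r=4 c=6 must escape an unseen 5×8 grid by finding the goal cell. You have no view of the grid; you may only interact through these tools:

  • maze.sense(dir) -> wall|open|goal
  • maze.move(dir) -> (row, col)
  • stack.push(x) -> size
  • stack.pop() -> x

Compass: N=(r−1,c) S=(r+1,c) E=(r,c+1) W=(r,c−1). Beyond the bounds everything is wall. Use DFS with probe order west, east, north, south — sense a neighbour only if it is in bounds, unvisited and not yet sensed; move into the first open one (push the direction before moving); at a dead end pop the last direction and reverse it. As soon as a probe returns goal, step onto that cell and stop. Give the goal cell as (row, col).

==> maze.sense(dir→west)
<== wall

==> maze.sense(dir→east)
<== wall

==> maze.sense(dir→north)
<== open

==> stack.push(x→north)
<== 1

==> maze.move(dir→north)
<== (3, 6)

==> maze.sense(dir→west)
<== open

==> stack.push(x→west)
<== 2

==> maze.move(dir→west)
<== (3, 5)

==> maze.sense(dir→west)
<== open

==> stack.push(x→west)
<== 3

==> maze.move(dir→west)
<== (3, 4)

==> maze.sense(dir→west)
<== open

==> stack.push(x→west)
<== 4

==> maze.move(dir→west)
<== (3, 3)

==> maze.sense(dir→west)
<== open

==> stack.push(x→west)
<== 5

==> maze.move(dir→west)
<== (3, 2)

==> maze.sense(dir→west)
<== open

==> stack.push(x→west)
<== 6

==> maze.move(dir→west)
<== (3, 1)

==> maze.sense(dir→west)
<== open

==> stack.push(x→west)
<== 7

==> maze.move(dir→west)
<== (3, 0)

==> maze.sense(dir→north)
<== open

==> stack.push(x→north)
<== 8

==> maze.move(dir→north)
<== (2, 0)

==> maze.sense(dir→east)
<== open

==> stack.push(x→east)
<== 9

==> maze.move(dir→east)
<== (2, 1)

==> maze.sense(dir→east)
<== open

==> stack.push(x→east)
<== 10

==> maze.move(dir→east)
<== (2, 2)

==> maze.sense(dir→east)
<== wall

==> maze.sense(dir→north)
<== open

==> stack.push(x→north)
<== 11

==> maze.move(dir→north)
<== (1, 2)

==> maze.sense(dir→west)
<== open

==> stack.push(x→west)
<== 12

==> maze.move(dir→west)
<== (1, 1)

==> maze.sense(dir→west)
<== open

==> stack.push(x→west)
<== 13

==> maze.move(dir→west)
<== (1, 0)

==> maze.sense(dir→north)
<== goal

==> maze.move(dir→north)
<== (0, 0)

Answer: (0, 0)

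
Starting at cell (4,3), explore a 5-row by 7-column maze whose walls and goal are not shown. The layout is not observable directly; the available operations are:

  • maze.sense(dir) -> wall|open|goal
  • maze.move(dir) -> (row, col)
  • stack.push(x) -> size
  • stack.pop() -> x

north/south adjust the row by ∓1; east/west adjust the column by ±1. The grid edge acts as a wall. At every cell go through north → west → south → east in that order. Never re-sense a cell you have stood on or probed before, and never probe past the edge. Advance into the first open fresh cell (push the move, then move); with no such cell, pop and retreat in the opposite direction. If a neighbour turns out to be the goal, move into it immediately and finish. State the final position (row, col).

>>> maze.sense dir: north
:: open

>>> stack.push x: north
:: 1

>>> maze.move dir: north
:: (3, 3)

>>> maze.sense dir: north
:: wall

>>> maze.sense dir: west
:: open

>>> stack.push x: west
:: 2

>>> maze.move dir: west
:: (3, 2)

>>> maze.sense dir: north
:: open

>>> stack.push x: north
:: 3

>>> maze.move dir: north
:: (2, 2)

>>> maze.sense dir: north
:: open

>>> stack.push x: north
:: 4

>>> maze.move dir: north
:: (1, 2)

>>> maze.sense dir: north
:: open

>>> stack.push x: north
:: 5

>>> maze.move dir: north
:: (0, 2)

>>> maze.sense dir: west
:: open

>>> stack.push x: west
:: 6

>>> maze.move dir: west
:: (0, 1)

>>> maze.sense dir: west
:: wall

>>> maze.sense dir: south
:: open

>>> stack.push x: south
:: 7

>>> maze.move dir: south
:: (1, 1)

>>> maze.sense dir: west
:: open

>>> stack.push x: west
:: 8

>>> maze.move dir: west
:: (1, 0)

>>> maze.sense dir: south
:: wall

>>> stack.pop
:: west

>>> maze.move dir: east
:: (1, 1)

>>> maze.sense dir: south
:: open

>>> stack.push x: south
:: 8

>>> maze.move dir: south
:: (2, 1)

>>> maze.sense dir: south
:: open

>>> stack.push x: south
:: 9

>>> maze.move dir: south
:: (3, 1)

>>> maze.sense dir: west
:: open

>>> stack.push x: west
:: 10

>>> maze.move dir: west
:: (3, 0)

>>> maze.sense dir: south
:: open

>>> stack.push x: south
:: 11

>>> maze.move dir: south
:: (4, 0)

>>> maze.sense dir: east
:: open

>>> stack.push x: east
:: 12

>>> maze.move dir: east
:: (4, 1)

>>> maze.sense dir: east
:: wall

>>> stack.pop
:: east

>>> maze.move dir: west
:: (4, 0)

>>> stack.pop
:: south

>>> maze.move dir: north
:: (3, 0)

>>> stack.pop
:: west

>>> maze.move dir: east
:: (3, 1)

>>> stack.pop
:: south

>>> maze.move dir: north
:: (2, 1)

>>> stack.pop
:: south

>>> maze.move dir: north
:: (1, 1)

>>> stack.pop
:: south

>>> maze.move dir: north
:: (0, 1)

>>> stack.pop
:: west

>>> maze.move dir: east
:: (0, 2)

>>> maze.sense dir: east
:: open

>>> stack.push x: east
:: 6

>>> maze.move dir: east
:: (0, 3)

>>> maze.sense dir: south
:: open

>>> stack.push x: south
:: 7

>>> maze.move dir: south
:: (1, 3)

>>> maze.sense dir: east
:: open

>>> stack.push x: east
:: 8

>>> maze.move dir: east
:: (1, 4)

>>> maze.sense dir: north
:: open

>>> stack.push x: north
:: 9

>>> maze.move dir: north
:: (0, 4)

>>> maze.sense dir: east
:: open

>>> stack.push x: east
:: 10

>>> maze.move dir: east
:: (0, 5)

>>> maze.sense dir: south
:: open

>>> stack.push x: south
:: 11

>>> maze.move dir: south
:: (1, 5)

>>> maze.sense dir: south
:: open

>>> stack.push x: south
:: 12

>>> maze.move dir: south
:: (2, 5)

>>> maze.sense dir: west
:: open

>>> stack.push x: west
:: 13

>>> maze.move dir: west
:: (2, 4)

>>> maze.sense dir: south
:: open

>>> stack.push x: south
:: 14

>>> maze.move dir: south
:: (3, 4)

>>> maze.sense dir: south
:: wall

>>> maze.sense dir: east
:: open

>>> stack.push x: east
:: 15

>>> maze.move dir: east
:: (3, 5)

>>> maze.sense dir: south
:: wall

>>> maze.sense dir: east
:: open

>>> stack.push x: east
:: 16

>>> maze.move dir: east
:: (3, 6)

>>> maze.sense dir: north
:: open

>>> stack.push x: north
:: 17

>>> maze.move dir: north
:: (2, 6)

>>> maze.sense dir: north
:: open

>>> stack.push x: north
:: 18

>>> maze.move dir: north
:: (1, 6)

>>> maze.sense dir: north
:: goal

>>> maze.move dir: north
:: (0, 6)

Answer: (0, 6)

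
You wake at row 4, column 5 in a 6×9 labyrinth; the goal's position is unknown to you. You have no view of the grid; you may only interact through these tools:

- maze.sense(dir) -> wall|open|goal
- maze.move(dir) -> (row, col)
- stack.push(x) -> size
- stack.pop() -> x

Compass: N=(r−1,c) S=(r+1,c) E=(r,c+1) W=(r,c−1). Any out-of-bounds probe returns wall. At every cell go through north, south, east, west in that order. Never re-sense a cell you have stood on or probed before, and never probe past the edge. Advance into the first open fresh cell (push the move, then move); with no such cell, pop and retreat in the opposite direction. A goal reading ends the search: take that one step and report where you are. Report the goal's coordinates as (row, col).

! sense(north) : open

! push(north) : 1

! move(north) : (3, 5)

! sense(north) : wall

! sense(east) : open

! push(east) : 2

! move(east) : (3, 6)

! sense(north) : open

! push(north) : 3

! move(north) : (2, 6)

! sense(north) : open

! push(north) : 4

! move(north) : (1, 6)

! sense(north) : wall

! sense(east) : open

! push(east) : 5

! move(east) : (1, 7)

! sense(north) : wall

! sense(south) : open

! push(south) : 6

! move(south) : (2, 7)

! sense(south) : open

! push(south) : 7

! move(south) : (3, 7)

! sense(south) : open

! push(south) : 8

! move(south) : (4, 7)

! sense(south) : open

! push(south) : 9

! move(south) : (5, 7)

! sense(east) : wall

! sense(west) : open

! push(west) : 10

! move(west) : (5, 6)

! sense(north) : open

! push(north) : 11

! move(north) : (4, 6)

! pop() : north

! move(south) : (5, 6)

! sense(west) : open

! push(west) : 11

! move(west) : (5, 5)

! sense(west) : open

! push(west) : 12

! move(west) : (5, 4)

! sense(north) : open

! push(north) : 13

! move(north) : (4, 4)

! sense(north) : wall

! sense(west) : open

! push(west) : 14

! move(west) : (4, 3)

! sense(north) : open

! push(north) : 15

! move(north) : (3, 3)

! sense(north) : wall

! sense(west) : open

! push(west) : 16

! move(west) : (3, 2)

! sense(north) : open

! push(north) : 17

! move(north) : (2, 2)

! sense(north) : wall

! sense(west) : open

! push(west) : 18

! move(west) : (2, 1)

! sense(north) : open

! push(north) : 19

! move(north) : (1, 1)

! sense(north) : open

! push(north) : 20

! move(north) : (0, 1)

! sense(east) : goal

! move(east) : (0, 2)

Answer: (0, 2)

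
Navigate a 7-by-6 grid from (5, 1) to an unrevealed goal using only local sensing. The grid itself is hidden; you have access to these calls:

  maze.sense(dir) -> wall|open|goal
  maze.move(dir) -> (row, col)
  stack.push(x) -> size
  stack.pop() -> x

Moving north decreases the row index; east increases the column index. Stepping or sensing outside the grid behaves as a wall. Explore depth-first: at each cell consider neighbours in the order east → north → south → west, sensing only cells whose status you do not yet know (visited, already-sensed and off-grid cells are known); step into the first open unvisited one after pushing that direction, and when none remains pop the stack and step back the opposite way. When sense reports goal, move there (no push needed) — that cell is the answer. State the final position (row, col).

;; 1. maze.sense(east) => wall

;; 2. maze.sense(north) => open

;; 3. stack.push(north) => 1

;; 4. maze.move(north) => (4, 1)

;; 5. maze.sense(east) => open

;; 6. stack.push(east) => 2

;; 7. maze.move(east) => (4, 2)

;; 8. maze.sense(east) => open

;; 9. stack.push(east) => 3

;; 10. maze.move(east) => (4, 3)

;; 11. maze.sense(east) => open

;; 12. stack.push(east) => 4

;; 13. maze.move(east) => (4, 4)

;; 14. maze.sense(east) => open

;; 15. stack.push(east) => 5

;; 16. maze.move(east) => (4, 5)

;; 17. maze.sense(north) => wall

;; 18. maze.sense(south) => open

;; 19. stack.push(south) => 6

;; 20. maze.move(south) => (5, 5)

;; 21. maze.sense(south) => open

;; 22. stack.push(south) => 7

;; 23. maze.move(south) => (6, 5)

;; 24. maze.sense(west) => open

;; 25. stack.push(west) => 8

;; 26. maze.move(west) => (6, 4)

;; 27. maze.sense(north) => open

;; 28. stack.push(north) => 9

;; 29. maze.move(north) => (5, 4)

;; 30. maze.sense(west) => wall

;; 31. stack.pop() => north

;; 32. maze.move(south) => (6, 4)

;; 33. maze.sense(west) => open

;; 34. stack.push(west) => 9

;; 35. maze.move(west) => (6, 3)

;; 36. maze.sense(west) => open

;; 37. stack.push(west) => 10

;; 38. maze.move(west) => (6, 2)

;; 39. maze.sense(west) => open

;; 40. stack.push(west) => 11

;; 41. maze.move(west) => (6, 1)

;; 42. maze.sense(west) => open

;; 43. stack.push(west) => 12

;; 44. maze.move(west) => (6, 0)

;; 45. maze.sense(north) => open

;; 46. stack.push(north) => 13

;; 47. maze.move(north) => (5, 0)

;; 48. maze.sense(north) => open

;; 49. stack.push(north) => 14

;; 50. maze.move(north) => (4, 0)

;; 51. maze.sense(north) => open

;; 52. stack.push(north) => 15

;; 53. maze.move(north) => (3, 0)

;; 54. maze.sense(east) => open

;; 55. stack.push(east) => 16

;; 56. maze.move(east) => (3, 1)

;; 57. maze.sense(east) => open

;; 58. stack.push(east) => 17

;; 59. maze.move(east) => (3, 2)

;; 60. maze.sense(east) => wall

;; 61. maze.sense(north) => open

;; 62. stack.push(north) => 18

;; 63. maze.move(north) => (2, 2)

;; 64. maze.sense(east) => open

;; 65. stack.push(east) => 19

;; 66. maze.move(east) => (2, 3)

;; 67. maze.sense(east) => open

;; 68. stack.push(east) => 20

;; 69. maze.move(east) => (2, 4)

;; 70. maze.sense(east) => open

;; 71. stack.push(east) => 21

;; 72. maze.move(east) => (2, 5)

;; 73. maze.sense(north) => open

;; 74. stack.push(north) => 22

;; 75. maze.move(north) => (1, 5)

;; 76. maze.sense(north) => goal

;; 77. maze.move(north) => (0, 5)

Answer: (0, 5)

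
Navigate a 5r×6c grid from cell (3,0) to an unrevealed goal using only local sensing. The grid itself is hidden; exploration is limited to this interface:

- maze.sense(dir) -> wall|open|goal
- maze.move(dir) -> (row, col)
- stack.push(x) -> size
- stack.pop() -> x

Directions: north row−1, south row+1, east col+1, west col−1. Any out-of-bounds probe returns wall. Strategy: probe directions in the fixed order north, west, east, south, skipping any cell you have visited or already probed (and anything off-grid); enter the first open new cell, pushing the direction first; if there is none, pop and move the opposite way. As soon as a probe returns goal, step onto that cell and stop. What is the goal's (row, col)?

! 1. maze.sense(dir='north') ~> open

! 2. stack.push(x='north') ~> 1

! 3. maze.move(dir='north') ~> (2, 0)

! 4. maze.sense(dir='north') ~> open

! 5. stack.push(x='north') ~> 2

! 6. maze.move(dir='north') ~> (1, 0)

! 7. maze.sense(dir='north') ~> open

! 8. stack.push(x='north') ~> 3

! 9. maze.move(dir='north') ~> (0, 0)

! 10. maze.sense(dir='east') ~> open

! 11. stack.push(x='east') ~> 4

! 12. maze.move(dir='east') ~> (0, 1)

! 13. maze.sense(dir='east') ~> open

! 14. stack.push(x='east') ~> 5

! 15. maze.move(dir='east') ~> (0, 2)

! 16. maze.sense(dir='east') ~> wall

! 17. maze.sense(dir='south') ~> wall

! 18. stack.pop() ~> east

! 19. maze.move(dir='west') ~> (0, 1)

! 20. maze.sense(dir='south') ~> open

! 21. stack.push(x='south') ~> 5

! 22. maze.move(dir='south') ~> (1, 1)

! 23. maze.sense(dir='south') ~> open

! 24. stack.push(x='south') ~> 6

! 25. maze.move(dir='south') ~> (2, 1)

! 26. maze.sense(dir='east') ~> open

! 27. stack.push(x='east') ~> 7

! 28. maze.move(dir='east') ~> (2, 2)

! 29. maze.sense(dir='east') ~> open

! 30. stack.push(x='east') ~> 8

! 31. maze.move(dir='east') ~> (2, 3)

! 32. maze.sense(dir='north') ~> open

! 33. stack.push(x='north') ~> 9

! 34. maze.move(dir='north') ~> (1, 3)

! 35. maze.sense(dir='east') ~> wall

! 36. stack.pop() ~> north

! 37. maze.move(dir='south') ~> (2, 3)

! 38. maze.sense(dir='east') ~> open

! 39. stack.push(x='east') ~> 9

! 40. maze.move(dir='east') ~> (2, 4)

! 41. maze.sense(dir='east') ~> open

! 42. stack.push(x='east') ~> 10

! 43. maze.move(dir='east') ~> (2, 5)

! 44. maze.sense(dir='north') ~> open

! 45. stack.push(x='north') ~> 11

! 46. maze.move(dir='north') ~> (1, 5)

! 47. maze.sense(dir='north') ~> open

! 48. stack.push(x='north') ~> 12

! 49. maze.move(dir='north') ~> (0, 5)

! 50. maze.sense(dir='west') ~> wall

! 51. stack.pop() ~> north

! 52. maze.move(dir='south') ~> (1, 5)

! 53. stack.pop() ~> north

! 54. maze.move(dir='south') ~> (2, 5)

! 55. maze.sense(dir='south') ~> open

! 56. stack.push(x='south') ~> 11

! 57. maze.move(dir='south') ~> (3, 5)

! 58. maze.sense(dir='west') ~> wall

! 59. maze.sense(dir='south') ~> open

! 60. stack.push(x='south') ~> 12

! 61. maze.move(dir='south') ~> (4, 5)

! 62. maze.sense(dir='west') ~> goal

! 63. maze.move(dir='west') ~> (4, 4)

Answer: (4, 4)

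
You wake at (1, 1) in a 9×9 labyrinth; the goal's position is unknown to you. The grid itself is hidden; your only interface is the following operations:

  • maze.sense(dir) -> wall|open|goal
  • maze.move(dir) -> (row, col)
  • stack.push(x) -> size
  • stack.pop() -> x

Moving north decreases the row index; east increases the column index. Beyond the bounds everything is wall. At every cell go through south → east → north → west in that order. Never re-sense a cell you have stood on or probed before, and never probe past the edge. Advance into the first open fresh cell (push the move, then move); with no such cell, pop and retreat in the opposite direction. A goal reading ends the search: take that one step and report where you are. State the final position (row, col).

! maze.sense(dir=south) ~> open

! stack.push(x=south) ~> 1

! maze.move(dir=south) ~> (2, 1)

! maze.sense(dir=south) ~> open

! stack.push(x=south) ~> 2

! maze.move(dir=south) ~> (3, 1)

! maze.sense(dir=south) ~> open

! stack.push(x=south) ~> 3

! maze.move(dir=south) ~> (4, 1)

! maze.sense(dir=south) ~> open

! stack.push(x=south) ~> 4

! maze.move(dir=south) ~> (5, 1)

! maze.sense(dir=south) ~> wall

! maze.sense(dir=east) ~> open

! stack.push(x=east) ~> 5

! maze.move(dir=east) ~> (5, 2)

! maze.sense(dir=south) ~> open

! stack.push(x=south) ~> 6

! maze.move(dir=south) ~> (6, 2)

! maze.sense(dir=south) ~> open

! stack.push(x=south) ~> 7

! maze.move(dir=south) ~> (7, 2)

! maze.sense(dir=south) ~> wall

! maze.sense(dir=east) ~> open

! stack.push(x=east) ~> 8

! maze.move(dir=east) ~> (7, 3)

! maze.sense(dir=south) ~> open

! stack.push(x=south) ~> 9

! maze.move(dir=south) ~> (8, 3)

! maze.sense(dir=east) ~> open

! stack.push(x=east) ~> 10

! maze.move(dir=east) ~> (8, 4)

! maze.sense(dir=east) ~> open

! stack.push(x=east) ~> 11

! maze.move(dir=east) ~> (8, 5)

! maze.sense(dir=east) ~> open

! stack.push(x=east) ~> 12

! maze.move(dir=east) ~> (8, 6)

! maze.sense(dir=east) ~> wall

! maze.sense(dir=north) ~> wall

! stack.pop() ~> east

! maze.move(dir=west) ~> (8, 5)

! maze.sense(dir=north) ~> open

! stack.push(x=north) ~> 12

! maze.move(dir=north) ~> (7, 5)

! maze.sense(dir=north) ~> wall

! maze.sense(dir=west) ~> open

! stack.push(x=west) ~> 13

! maze.move(dir=west) ~> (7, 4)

! maze.sense(dir=north) ~> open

! stack.push(x=north) ~> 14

! maze.move(dir=north) ~> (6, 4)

! maze.sense(dir=north) ~> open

! stack.push(x=north) ~> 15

! maze.move(dir=north) ~> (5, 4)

! maze.sense(dir=east) ~> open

! stack.push(x=east) ~> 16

! maze.move(dir=east) ~> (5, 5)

! maze.sense(dir=east) ~> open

! stack.push(x=east) ~> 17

! maze.move(dir=east) ~> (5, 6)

! maze.sense(dir=south) ~> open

! stack.push(x=south) ~> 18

! maze.move(dir=south) ~> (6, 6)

! maze.sense(dir=east) ~> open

! stack.push(x=east) ~> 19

! maze.move(dir=east) ~> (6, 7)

! maze.sense(dir=south) ~> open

! stack.push(x=south) ~> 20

! maze.move(dir=south) ~> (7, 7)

! maze.sense(dir=east) ~> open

! stack.push(x=east) ~> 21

! maze.move(dir=east) ~> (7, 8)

! maze.sense(dir=south) ~> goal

! maze.move(dir=south) ~> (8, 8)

Answer: (8, 8)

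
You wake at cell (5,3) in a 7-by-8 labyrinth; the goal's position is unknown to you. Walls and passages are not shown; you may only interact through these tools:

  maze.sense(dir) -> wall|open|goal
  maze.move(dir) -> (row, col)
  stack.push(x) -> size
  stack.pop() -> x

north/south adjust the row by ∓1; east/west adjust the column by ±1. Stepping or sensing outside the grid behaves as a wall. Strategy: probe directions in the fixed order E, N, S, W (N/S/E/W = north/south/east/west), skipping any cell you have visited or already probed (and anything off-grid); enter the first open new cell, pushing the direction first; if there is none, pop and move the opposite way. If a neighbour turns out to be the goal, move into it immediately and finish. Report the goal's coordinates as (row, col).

→ sense(east)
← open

→ push(east)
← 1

→ move(east)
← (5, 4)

→ sense(east)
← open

→ push(east)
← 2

→ move(east)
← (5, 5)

→ sense(east)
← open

→ push(east)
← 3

→ move(east)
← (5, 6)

→ sense(east)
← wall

→ sense(north)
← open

→ push(north)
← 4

→ move(north)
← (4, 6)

→ sense(east)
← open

→ push(east)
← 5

→ move(east)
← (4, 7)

→ sense(north)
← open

→ push(north)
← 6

→ move(north)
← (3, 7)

→ sense(north)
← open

→ push(north)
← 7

→ move(north)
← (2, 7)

→ sense(north)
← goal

→ move(north)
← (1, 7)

Answer: (1, 7)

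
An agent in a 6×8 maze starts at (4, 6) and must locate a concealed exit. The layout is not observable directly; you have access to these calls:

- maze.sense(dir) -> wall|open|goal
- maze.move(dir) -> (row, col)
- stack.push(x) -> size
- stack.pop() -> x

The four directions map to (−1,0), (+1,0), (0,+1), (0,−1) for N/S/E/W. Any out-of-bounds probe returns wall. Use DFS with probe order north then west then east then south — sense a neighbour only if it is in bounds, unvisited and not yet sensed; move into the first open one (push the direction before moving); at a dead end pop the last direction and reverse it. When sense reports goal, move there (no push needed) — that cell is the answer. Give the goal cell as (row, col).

==> maze.sense(dir='north')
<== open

==> stack.push(x='north')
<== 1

==> maze.move(dir='north')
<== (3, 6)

==> maze.sense(dir='north')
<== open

==> stack.push(x='north')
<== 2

==> maze.move(dir='north')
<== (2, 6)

==> maze.sense(dir='north')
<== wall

==> maze.sense(dir='west')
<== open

==> stack.push(x='west')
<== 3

==> maze.move(dir='west')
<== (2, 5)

==> maze.sense(dir='north')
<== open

==> stack.push(x='north')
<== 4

==> maze.move(dir='north')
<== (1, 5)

==> maze.sense(dir='north')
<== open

==> stack.push(x='north')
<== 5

==> maze.move(dir='north')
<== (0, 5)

==> maze.sense(dir='west')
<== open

==> stack.push(x='west')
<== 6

==> maze.move(dir='west')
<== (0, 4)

==> maze.sense(dir='west')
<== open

==> stack.push(x='west')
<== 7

==> maze.move(dir='west')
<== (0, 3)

==> maze.sense(dir='west')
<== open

==> stack.push(x='west')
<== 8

==> maze.move(dir='west')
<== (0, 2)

==> maze.sense(dir='west')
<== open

==> stack.push(x='west')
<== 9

==> maze.move(dir='west')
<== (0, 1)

==> maze.sense(dir='west')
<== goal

==> maze.move(dir='west')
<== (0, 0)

Answer: (0, 0)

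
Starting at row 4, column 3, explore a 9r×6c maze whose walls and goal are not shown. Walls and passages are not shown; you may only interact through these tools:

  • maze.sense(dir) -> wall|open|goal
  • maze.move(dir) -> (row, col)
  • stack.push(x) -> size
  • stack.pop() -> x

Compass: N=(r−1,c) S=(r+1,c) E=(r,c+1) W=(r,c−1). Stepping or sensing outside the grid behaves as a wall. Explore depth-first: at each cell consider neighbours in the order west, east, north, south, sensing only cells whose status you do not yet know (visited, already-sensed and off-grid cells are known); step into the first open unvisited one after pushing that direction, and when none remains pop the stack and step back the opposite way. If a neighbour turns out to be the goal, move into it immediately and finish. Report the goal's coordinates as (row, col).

I try maze.sense(dir: west), giving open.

Now I run stack.push(x: west), yielding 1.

Next I call maze.move(dir: west), and see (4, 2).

Calling maze.sense(dir: west), → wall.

I run maze.sense(dir: north), → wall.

I invoke maze.sense(dir: south), and see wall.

I use stack.pop(), → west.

Invoking maze.move(dir: east), and see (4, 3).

I run maze.sense(dir: east), yielding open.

I run stack.push(x: east), → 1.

I invoke maze.move(dir: east), yielding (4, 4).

Then maze.sense(dir: east), and get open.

Calling stack.push(x: east), yielding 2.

Calling maze.move(dir: east), and observe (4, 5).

Invoking maze.sense(dir: north), and get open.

I use stack.push(x: north), and see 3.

I try maze.move(dir: north), : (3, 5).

Calling maze.sense(dir: west), yielding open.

Then stack.push(x: west), → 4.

Then maze.move(dir: west), and get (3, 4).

I call maze.sense(dir: west), and get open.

I run stack.push(x: west), and get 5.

Then maze.move(dir: west), and get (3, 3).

I invoke maze.sense(dir: north), which returns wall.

I use stack.pop(), — result: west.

I run maze.move(dir: east), : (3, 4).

Next I call maze.sense(dir: north), and observe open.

I try stack.push(x: north), giving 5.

Calling maze.move(dir: north), and observe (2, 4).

Invoking maze.sense(dir: east), : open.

Calling stack.push(x: east), and get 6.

I try maze.move(dir: east), yielding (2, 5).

I try maze.sense(dir: north), yielding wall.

I try stack.pop(), and observe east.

Invoking maze.move(dir: west), which returns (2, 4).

I try maze.sense(dir: north), yielding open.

Invoking stack.push(x: north), giving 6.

I use maze.move(dir: north), and see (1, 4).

Then maze.sense(dir: west), and observe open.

I use stack.push(x: west), → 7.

Then maze.move(dir: west), → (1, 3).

Next I call maze.sense(dir: west), yielding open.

Using stack.push(x: west), → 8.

Now I run maze.move(dir: west), — result: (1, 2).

I invoke maze.sense(dir: west), — result: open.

I invoke stack.push(x: west), and see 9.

Then maze.move(dir: west), yielding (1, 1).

I run maze.sense(dir: west), and get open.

I use stack.push(x: west), and observe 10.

I invoke maze.move(dir: west), giving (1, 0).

Now I run maze.sense(dir: north), → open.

Next I call stack.push(x: north), and get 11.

Next I call maze.move(dir: north), which returns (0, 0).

I call maze.sense(dir: east), which returns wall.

Using stack.pop, : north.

I invoke maze.move(dir: south), — result: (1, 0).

Using maze.sense(dir: south), giving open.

Next I call stack.push(x: south), yielding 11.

I use maze.move(dir: south), yielding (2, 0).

Then maze.sense(dir: east), and get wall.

Calling maze.sense(dir: south), and see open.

Using stack.push(x: south), and see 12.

Calling maze.move(dir: south), and see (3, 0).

Invoking maze.sense(dir: east), giving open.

Calling stack.push(x: east), yielding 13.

I invoke maze.move(dir: east), : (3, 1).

Using stack.pop(), giving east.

Then maze.move(dir: west), and observe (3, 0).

I invoke maze.sense(dir: south), giving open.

Then stack.push(x: south), → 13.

Invoking maze.move(dir: south), and observe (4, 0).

Next I call maze.sense(dir: south), — result: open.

Calling stack.push(x: south), : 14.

I invoke maze.move(dir: south), yielding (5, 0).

Now I run maze.sense(dir: east), and observe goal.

Next I call maze.move(dir: east), which returns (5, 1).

Answer: (5, 1)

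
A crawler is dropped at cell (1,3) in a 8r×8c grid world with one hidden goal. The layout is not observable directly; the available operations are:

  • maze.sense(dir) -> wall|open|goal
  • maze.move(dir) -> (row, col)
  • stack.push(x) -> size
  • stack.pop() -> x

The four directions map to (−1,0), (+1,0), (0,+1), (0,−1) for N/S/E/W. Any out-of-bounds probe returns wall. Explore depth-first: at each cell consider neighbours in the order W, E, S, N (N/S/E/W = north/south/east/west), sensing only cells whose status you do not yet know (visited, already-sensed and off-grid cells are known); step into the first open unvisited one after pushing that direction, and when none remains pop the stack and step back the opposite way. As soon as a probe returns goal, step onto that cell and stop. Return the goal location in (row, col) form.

-> maze.sense(dir='west')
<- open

-> stack.push(x='west')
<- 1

-> maze.move(dir='west')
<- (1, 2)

-> maze.sense(dir='west')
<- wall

-> maze.sense(dir='south')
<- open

-> stack.push(x='south')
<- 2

-> maze.move(dir='south')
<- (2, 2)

-> maze.sense(dir='west')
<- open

-> stack.push(x='west')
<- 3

-> maze.move(dir='west')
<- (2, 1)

-> maze.sense(dir='west')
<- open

-> stack.push(x='west')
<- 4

-> maze.move(dir='west')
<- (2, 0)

-> maze.sense(dir='south')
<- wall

-> maze.sense(dir='north')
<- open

-> stack.push(x='north')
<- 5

-> maze.move(dir='north')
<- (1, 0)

-> maze.sense(dir='north')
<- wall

-> stack.pop()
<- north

-> maze.move(dir='south')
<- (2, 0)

-> stack.pop()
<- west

-> maze.move(dir='east')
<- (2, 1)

-> maze.sense(dir='south')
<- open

-> stack.push(x='south')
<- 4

-> maze.move(dir='south')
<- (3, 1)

-> maze.sense(dir='east')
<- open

-> stack.push(x='east')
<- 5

-> maze.move(dir='east')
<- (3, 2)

-> maze.sense(dir='east')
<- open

-> stack.push(x='east')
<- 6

-> maze.move(dir='east')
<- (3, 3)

-> maze.sense(dir='east')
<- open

-> stack.push(x='east')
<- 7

-> maze.move(dir='east')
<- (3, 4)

-> maze.sense(dir='east')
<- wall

-> maze.sense(dir='south')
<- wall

-> maze.sense(dir='north')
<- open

-> stack.push(x='north')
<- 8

-> maze.move(dir='north')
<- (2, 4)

-> maze.sense(dir='west')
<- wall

-> maze.sense(dir='east')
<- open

-> stack.push(x='east')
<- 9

-> maze.move(dir='east')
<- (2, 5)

-> maze.sense(dir='east')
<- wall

-> maze.sense(dir='north')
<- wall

-> stack.pop()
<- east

-> maze.move(dir='west')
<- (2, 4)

-> maze.sense(dir='north')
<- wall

-> stack.pop()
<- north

-> maze.move(dir='south')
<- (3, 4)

-> stack.pop()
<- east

-> maze.move(dir='west')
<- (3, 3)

-> maze.sense(dir='south')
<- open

-> stack.push(x='south')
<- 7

-> maze.move(dir='south')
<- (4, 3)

-> maze.sense(dir='west')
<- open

-> stack.push(x='west')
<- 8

-> maze.move(dir='west')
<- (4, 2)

-> maze.sense(dir='west')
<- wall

-> maze.sense(dir='south')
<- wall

-> stack.pop()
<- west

-> maze.move(dir='east')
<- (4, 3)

-> maze.sense(dir='south')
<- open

-> stack.push(x='south')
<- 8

-> maze.move(dir='south')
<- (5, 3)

-> maze.sense(dir='east')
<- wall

-> maze.sense(dir='south')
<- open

-> stack.push(x='south')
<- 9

-> maze.move(dir='south')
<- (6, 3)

-> maze.sense(dir='west')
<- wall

-> maze.sense(dir='east')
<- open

-> stack.push(x='east')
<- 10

-> maze.move(dir='east')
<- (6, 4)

-> maze.sense(dir='east')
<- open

-> stack.push(x='east')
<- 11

-> maze.move(dir='east')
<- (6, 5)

-> maze.sense(dir='east')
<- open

-> stack.push(x='east')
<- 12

-> maze.move(dir='east')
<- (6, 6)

-> maze.sense(dir='east')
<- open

-> stack.push(x='east')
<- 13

-> maze.move(dir='east')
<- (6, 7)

-> maze.sense(dir='south')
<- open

-> stack.push(x='south')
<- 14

-> maze.move(dir='south')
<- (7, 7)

-> maze.sense(dir='west')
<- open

-> stack.push(x='west')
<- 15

-> maze.move(dir='west')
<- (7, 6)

-> maze.sense(dir='west')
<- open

-> stack.push(x='west')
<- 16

-> maze.move(dir='west')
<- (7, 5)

-> maze.sense(dir='west')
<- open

-> stack.push(x='west')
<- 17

-> maze.move(dir='west')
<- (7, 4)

-> maze.sense(dir='west')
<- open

-> stack.push(x='west')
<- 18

-> maze.move(dir='west')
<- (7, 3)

-> maze.sense(dir='west')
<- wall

-> stack.pop()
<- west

-> maze.move(dir='east')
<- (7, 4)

-> stack.pop()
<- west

-> maze.move(dir='east')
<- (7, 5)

-> stack.pop()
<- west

-> maze.move(dir='east')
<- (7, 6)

-> stack.pop()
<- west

-> maze.move(dir='east')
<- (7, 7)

-> stack.pop()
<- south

-> maze.move(dir='north')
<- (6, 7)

-> maze.sense(dir='north')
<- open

-> stack.push(x='north')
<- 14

-> maze.move(dir='north')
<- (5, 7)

-> maze.sense(dir='west')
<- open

-> stack.push(x='west')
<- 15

-> maze.move(dir='west')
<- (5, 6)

-> maze.sense(dir='west')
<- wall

-> maze.sense(dir='north')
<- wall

-> stack.pop()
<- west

-> maze.move(dir='east')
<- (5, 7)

-> maze.sense(dir='north')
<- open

-> stack.push(x='north')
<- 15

-> maze.move(dir='north')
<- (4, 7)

-> maze.sense(dir='north')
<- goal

-> maze.move(dir='north')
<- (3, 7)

Answer: (3, 7)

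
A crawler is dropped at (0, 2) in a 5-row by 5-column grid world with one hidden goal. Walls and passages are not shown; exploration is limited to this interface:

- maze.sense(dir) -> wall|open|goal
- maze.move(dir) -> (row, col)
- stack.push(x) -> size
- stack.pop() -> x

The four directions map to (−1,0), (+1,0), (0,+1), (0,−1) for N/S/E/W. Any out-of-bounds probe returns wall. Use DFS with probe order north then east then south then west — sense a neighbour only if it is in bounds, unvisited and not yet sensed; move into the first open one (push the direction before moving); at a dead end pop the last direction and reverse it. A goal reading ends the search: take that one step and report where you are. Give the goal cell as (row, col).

Action: maze.sense[dir=east]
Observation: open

Action: stack.push[x=east]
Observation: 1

Action: maze.move[dir=east]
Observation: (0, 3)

Action: maze.sense[dir=east]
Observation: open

Action: stack.push[x=east]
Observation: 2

Action: maze.move[dir=east]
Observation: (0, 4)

Action: maze.sense[dir=south]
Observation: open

Action: stack.push[x=south]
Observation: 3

Action: maze.move[dir=south]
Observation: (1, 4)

Action: maze.sense[dir=south]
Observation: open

Action: stack.push[x=south]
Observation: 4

Action: maze.move[dir=south]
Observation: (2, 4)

Action: maze.sense[dir=south]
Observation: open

Action: stack.push[x=south]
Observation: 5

Action: maze.move[dir=south]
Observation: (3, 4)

Action: maze.sense[dir=south]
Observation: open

Action: stack.push[x=south]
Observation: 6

Action: maze.move[dir=south]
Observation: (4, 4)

Action: maze.sense[dir=west]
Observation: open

Action: stack.push[x=west]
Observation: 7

Action: maze.move[dir=west]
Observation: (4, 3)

Action: maze.sense[dir=north]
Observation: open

Action: stack.push[x=north]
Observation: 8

Action: maze.move[dir=north]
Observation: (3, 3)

Action: maze.sense[dir=north]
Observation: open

Action: stack.push[x=north]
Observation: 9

Action: maze.move[dir=north]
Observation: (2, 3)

Action: maze.sense[dir=north]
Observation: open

Action: stack.push[x=north]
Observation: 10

Action: maze.move[dir=north]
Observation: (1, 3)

Action: maze.sense[dir=west]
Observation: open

Action: stack.push[x=west]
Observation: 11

Action: maze.move[dir=west]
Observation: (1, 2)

Action: maze.sense[dir=south]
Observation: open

Action: stack.push[x=south]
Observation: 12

Action: maze.move[dir=south]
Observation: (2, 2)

Action: maze.sense[dir=south]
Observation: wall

Action: maze.sense[dir=west]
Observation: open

Action: stack.push[x=west]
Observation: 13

Action: maze.move[dir=west]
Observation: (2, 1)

Action: maze.sense[dir=north]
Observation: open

Action: stack.push[x=north]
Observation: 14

Action: maze.move[dir=north]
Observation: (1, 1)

Action: maze.sense[dir=north]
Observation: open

Action: stack.push[x=north]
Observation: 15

Action: maze.move[dir=north]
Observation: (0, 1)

Action: maze.sense[dir=west]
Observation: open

Action: stack.push[x=west]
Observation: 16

Action: maze.move[dir=west]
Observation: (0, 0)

Action: maze.sense[dir=south]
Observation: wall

Action: stack.pop[]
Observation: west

Action: maze.move[dir=east]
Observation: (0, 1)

Action: stack.pop[]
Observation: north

Action: maze.move[dir=south]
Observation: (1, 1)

Action: stack.pop[]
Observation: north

Action: maze.move[dir=south]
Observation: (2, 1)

Action: maze.sense[dir=south]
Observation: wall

Action: maze.sense[dir=west]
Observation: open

Action: stack.push[x=west]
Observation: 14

Action: maze.move[dir=west]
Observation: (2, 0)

Action: maze.sense[dir=south]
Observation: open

Action: stack.push[x=south]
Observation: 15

Action: maze.move[dir=south]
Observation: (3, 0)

Action: maze.sense[dir=south]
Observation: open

Action: stack.push[x=south]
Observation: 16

Action: maze.move[dir=south]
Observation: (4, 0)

Action: maze.sense[dir=east]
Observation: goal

Action: maze.move[dir=east]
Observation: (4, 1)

Answer: (4, 1)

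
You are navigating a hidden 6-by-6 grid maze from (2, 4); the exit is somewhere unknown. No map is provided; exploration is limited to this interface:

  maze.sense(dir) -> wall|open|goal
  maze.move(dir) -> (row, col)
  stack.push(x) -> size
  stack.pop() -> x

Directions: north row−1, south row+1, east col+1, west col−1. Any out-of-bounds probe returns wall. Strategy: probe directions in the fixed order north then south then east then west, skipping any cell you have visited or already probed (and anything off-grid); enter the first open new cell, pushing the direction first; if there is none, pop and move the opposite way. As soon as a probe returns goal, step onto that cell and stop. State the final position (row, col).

>> maze.sense(dir→north)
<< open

>> stack.push(x→north)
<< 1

>> maze.move(dir→north)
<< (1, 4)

>> maze.sense(dir→north)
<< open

>> stack.push(x→north)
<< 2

>> maze.move(dir→north)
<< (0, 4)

>> maze.sense(dir→east)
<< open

>> stack.push(x→east)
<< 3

>> maze.move(dir→east)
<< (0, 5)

>> maze.sense(dir→south)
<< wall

>> stack.pop()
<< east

>> maze.move(dir→west)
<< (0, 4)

>> maze.sense(dir→west)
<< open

>> stack.push(x→west)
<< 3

>> maze.move(dir→west)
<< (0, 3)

>> maze.sense(dir→south)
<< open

>> stack.push(x→south)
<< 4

>> maze.move(dir→south)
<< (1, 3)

>> maze.sense(dir→south)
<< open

>> stack.push(x→south)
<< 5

>> maze.move(dir→south)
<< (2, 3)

>> maze.sense(dir→south)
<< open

>> stack.push(x→south)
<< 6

>> maze.move(dir→south)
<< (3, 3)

>> maze.sense(dir→south)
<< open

>> stack.push(x→south)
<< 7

>> maze.move(dir→south)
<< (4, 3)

>> maze.sense(dir→south)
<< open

>> stack.push(x→south)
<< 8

>> maze.move(dir→south)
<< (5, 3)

>> maze.sense(dir→east)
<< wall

>> maze.sense(dir→west)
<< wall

>> stack.pop()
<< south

>> maze.move(dir→north)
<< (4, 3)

>> maze.sense(dir→east)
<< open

>> stack.push(x→east)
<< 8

>> maze.move(dir→east)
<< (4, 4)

>> maze.sense(dir→north)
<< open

>> stack.push(x→north)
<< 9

>> maze.move(dir→north)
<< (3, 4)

>> maze.sense(dir→east)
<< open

>> stack.push(x→east)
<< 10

>> maze.move(dir→east)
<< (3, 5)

>> maze.sense(dir→north)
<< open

>> stack.push(x→north)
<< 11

>> maze.move(dir→north)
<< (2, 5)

>> stack.pop()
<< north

>> maze.move(dir→south)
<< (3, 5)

>> maze.sense(dir→south)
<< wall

>> stack.pop()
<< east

>> maze.move(dir→west)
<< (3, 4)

>> stack.pop()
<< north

>> maze.move(dir→south)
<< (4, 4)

>> stack.pop()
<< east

>> maze.move(dir→west)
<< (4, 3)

>> maze.sense(dir→west)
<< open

>> stack.push(x→west)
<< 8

>> maze.move(dir→west)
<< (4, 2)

>> maze.sense(dir→north)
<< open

>> stack.push(x→north)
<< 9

>> maze.move(dir→north)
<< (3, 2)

>> maze.sense(dir→north)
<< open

>> stack.push(x→north)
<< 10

>> maze.move(dir→north)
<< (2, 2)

>> maze.sense(dir→north)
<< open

>> stack.push(x→north)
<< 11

>> maze.move(dir→north)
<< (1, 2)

>> maze.sense(dir→north)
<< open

>> stack.push(x→north)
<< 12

>> maze.move(dir→north)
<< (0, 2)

>> maze.sense(dir→west)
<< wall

>> stack.pop()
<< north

>> maze.move(dir→south)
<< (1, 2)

>> maze.sense(dir→west)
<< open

>> stack.push(x→west)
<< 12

>> maze.move(dir→west)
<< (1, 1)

>> maze.sense(dir→south)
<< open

>> stack.push(x→south)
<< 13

>> maze.move(dir→south)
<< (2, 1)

>> maze.sense(dir→south)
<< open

>> stack.push(x→south)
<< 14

>> maze.move(dir→south)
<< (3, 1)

>> maze.sense(dir→south)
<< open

>> stack.push(x→south)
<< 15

>> maze.move(dir→south)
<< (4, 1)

>> maze.sense(dir→south)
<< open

>> stack.push(x→south)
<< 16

>> maze.move(dir→south)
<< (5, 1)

>> maze.sense(dir→west)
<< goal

>> maze.move(dir→west)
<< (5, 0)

Answer: (5, 0)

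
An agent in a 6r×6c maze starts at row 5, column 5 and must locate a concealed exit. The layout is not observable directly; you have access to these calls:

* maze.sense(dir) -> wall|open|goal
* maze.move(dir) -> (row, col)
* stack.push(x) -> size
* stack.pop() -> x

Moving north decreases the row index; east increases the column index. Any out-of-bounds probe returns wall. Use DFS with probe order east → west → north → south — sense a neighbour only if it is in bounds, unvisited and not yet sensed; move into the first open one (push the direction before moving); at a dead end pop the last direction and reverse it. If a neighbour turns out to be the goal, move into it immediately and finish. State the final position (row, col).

Act: maze.sense[dir: west]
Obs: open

Act: stack.push[x: west]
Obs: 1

Act: maze.move[dir: west]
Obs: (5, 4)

Act: maze.sense[dir: west]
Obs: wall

Act: maze.sense[dir: north]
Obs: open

Act: stack.push[x: north]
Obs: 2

Act: maze.move[dir: north]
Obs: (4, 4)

Act: maze.sense[dir: east]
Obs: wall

Act: maze.sense[dir: west]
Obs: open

Act: stack.push[x: west]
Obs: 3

Act: maze.move[dir: west]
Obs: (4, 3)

Act: maze.sense[dir: west]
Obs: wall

Act: maze.sense[dir: north]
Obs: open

Act: stack.push[x: north]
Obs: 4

Act: maze.move[dir: north]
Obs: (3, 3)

Act: maze.sense[dir: east]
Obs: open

Act: stack.push[x: east]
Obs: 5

Act: maze.move[dir: east]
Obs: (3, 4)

Act: maze.sense[dir: east]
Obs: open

Act: stack.push[x: east]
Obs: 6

Act: maze.move[dir: east]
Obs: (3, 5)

Act: maze.sense[dir: north]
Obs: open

Act: stack.push[x: north]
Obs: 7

Act: maze.move[dir: north]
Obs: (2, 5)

Act: maze.sense[dir: west]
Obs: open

Act: stack.push[x: west]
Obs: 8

Act: maze.move[dir: west]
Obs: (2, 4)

Act: maze.sense[dir: west]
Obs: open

Act: stack.push[x: west]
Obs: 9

Act: maze.move[dir: west]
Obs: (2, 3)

Act: maze.sense[dir: west]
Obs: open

Act: stack.push[x: west]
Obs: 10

Act: maze.move[dir: west]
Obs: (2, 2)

Act: maze.sense[dir: west]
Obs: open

Act: stack.push[x: west]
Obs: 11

Act: maze.move[dir: west]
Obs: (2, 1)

Act: maze.sense[dir: west]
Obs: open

Act: stack.push[x: west]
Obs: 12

Act: maze.move[dir: west]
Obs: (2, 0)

Act: maze.sense[dir: north]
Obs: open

Act: stack.push[x: north]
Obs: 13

Act: maze.move[dir: north]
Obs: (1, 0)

Act: maze.sense[dir: east]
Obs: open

Act: stack.push[x: east]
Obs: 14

Act: maze.move[dir: east]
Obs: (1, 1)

Act: maze.sense[dir: east]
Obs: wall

Act: maze.sense[dir: north]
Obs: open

Act: stack.push[x: north]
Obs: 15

Act: maze.move[dir: north]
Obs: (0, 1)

Act: maze.sense[dir: east]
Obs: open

Act: stack.push[x: east]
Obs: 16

Act: maze.move[dir: east]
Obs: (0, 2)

Act: maze.sense[dir: east]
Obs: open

Act: stack.push[x: east]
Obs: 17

Act: maze.move[dir: east]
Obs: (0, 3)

Act: maze.sense[dir: east]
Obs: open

Act: stack.push[x: east]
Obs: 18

Act: maze.move[dir: east]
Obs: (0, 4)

Act: maze.sense[dir: east]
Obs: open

Act: stack.push[x: east]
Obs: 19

Act: maze.move[dir: east]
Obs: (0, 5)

Act: maze.sense[dir: south]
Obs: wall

Act: stack.pop[]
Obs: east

Act: maze.move[dir: west]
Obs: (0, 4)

Act: maze.sense[dir: south]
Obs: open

Act: stack.push[x: south]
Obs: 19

Act: maze.move[dir: south]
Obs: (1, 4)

Act: maze.sense[dir: west]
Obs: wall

Act: stack.pop[]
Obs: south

Act: maze.move[dir: north]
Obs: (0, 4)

Act: stack.pop[]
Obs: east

Act: maze.move[dir: west]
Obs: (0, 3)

Act: stack.pop[]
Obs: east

Act: maze.move[dir: west]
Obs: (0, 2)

Act: stack.pop[]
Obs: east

Act: maze.move[dir: west]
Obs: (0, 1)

Act: maze.sense[dir: west]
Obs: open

Act: stack.push[x: west]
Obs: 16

Act: maze.move[dir: west]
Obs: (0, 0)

Act: stack.pop[]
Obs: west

Act: maze.move[dir: east]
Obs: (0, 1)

Act: stack.pop[]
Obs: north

Act: maze.move[dir: south]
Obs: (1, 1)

Act: stack.pop[]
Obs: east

Act: maze.move[dir: west]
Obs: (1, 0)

Act: stack.pop[]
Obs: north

Act: maze.move[dir: south]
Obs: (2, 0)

Act: maze.sense[dir: south]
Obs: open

Act: stack.push[x: south]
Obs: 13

Act: maze.move[dir: south]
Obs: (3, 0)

Act: maze.sense[dir: east]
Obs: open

Act: stack.push[x: east]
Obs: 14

Act: maze.move[dir: east]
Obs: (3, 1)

Act: maze.sense[dir: east]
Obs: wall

Act: maze.sense[dir: south]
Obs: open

Act: stack.push[x: south]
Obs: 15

Act: maze.move[dir: south]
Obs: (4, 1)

Act: maze.sense[dir: west]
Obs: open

Act: stack.push[x: west]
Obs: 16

Act: maze.move[dir: west]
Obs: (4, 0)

Act: maze.sense[dir: south]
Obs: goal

Act: maze.move[dir: south]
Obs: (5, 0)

Answer: (5, 0)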